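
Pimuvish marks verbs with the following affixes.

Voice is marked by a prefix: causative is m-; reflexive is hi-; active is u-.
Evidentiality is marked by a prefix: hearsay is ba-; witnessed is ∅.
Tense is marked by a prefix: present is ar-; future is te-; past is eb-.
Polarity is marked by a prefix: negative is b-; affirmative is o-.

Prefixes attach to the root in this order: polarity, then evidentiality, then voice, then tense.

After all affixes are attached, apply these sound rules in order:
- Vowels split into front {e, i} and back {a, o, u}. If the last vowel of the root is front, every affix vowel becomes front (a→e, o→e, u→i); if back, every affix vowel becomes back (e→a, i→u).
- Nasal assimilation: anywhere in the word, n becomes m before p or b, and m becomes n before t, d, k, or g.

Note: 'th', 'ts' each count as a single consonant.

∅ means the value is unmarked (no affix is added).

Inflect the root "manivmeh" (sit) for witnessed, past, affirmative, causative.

Attach polarity affirmative o- → omanivmeh.
evidentiality = witnessed: zero marking, form stays omanivmeh.
Attach voice causative m- → momanivmeh.
Attach tense past eb- → ebmomanivmeh.
Apply vowel harmony: ebmomanivmeh → ebmemanivmeh.
Nasal assimilation: no change.

ebmemanivmeh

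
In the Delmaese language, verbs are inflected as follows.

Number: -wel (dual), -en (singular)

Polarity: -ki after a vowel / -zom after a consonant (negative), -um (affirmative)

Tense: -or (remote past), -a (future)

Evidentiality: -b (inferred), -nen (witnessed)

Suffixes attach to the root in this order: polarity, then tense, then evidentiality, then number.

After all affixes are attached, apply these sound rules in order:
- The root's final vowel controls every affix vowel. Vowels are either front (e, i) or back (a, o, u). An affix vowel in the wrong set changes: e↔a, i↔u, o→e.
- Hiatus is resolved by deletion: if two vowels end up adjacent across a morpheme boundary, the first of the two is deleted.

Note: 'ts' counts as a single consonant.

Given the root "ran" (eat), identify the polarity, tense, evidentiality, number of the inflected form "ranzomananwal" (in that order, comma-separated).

negative, future, witnessed, dual

Segment: ran-zom-a-nen-wel.
polarity: -ki/zom → negative.
tense: -a → future.
evidentiality: -nen → witnessed.
number: -wel → dual.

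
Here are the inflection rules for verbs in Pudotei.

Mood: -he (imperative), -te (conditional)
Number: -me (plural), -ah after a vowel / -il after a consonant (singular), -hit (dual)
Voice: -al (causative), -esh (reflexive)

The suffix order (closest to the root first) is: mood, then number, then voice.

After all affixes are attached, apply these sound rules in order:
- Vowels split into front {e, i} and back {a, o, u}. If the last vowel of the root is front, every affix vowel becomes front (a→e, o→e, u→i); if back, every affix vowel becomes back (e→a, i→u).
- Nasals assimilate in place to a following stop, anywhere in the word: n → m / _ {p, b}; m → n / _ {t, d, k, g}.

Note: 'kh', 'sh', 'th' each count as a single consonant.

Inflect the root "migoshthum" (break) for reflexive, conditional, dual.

migoshthuntahutash

Attach mood conditional -te → migoshthumte.
Attach number dual -hit → migoshthumtehit.
Attach voice reflexive -esh → migoshthumtehitesh.
Apply vowel harmony: migoshthumtehitesh → migoshthumtahutash.
Apply nasal assimilation: migoshthumtahutash → migoshthuntahutash.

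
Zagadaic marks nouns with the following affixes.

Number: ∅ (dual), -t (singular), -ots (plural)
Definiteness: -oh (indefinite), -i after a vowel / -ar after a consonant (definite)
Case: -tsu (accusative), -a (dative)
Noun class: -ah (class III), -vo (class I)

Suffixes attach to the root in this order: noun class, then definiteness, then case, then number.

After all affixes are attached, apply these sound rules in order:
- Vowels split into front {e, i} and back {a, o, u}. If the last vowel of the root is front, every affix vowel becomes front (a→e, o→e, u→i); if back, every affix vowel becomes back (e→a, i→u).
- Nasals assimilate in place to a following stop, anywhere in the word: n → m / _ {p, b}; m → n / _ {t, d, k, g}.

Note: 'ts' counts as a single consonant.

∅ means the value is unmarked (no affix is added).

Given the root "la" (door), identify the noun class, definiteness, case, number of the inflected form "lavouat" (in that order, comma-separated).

class I, definite, dative, singular

Segment: la-vo-i-a-t.
noun class: -vo → class I.
definiteness: -i/ar → definite.
case: -a → dative.
number: -t → singular.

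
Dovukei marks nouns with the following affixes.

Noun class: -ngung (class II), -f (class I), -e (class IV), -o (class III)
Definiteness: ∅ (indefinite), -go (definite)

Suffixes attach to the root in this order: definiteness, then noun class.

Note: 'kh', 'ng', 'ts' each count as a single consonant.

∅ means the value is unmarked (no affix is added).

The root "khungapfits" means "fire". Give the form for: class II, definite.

khungapfitsgongung

Attach definiteness definite -go → khungapfitsgo.
Attach noun class class II -ngung → khungapfitsgongung.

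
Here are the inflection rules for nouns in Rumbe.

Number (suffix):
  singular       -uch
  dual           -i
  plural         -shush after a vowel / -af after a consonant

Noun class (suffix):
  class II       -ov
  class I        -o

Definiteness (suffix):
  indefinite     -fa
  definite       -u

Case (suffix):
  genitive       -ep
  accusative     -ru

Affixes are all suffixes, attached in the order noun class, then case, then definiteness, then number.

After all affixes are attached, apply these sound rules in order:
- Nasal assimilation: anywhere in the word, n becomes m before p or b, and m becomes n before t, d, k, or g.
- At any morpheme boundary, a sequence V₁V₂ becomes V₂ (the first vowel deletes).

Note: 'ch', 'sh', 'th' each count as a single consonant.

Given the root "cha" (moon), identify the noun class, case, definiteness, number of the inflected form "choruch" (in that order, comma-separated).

class I, accusative, definite, singular

Segment: cha-o-ru-u-uch.
noun class: -o → class I.
case: -ru → accusative.
definiteness: -u → definite.
number: -uch → singular.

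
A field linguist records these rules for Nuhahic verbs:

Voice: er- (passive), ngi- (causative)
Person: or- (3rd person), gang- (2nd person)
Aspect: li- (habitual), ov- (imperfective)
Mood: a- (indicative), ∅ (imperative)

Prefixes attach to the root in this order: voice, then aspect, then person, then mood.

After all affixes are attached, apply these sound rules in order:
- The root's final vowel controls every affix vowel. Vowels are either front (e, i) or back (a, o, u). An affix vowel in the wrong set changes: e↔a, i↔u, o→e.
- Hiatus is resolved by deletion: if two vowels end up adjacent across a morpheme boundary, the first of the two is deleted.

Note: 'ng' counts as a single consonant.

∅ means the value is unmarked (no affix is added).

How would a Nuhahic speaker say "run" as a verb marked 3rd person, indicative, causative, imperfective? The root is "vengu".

orovnguvengu

Attach voice causative ngi- → ngivengu.
Attach aspect imperfective ov- → ovngivengu.
Attach person 3rd person or- → orovngivengu.
Attach mood indicative a- → aorovngivengu.
Apply vowel harmony: aorovngivengu → aorovnguvengu.
Apply vowel deletion: aorovnguvengu → orovnguvengu.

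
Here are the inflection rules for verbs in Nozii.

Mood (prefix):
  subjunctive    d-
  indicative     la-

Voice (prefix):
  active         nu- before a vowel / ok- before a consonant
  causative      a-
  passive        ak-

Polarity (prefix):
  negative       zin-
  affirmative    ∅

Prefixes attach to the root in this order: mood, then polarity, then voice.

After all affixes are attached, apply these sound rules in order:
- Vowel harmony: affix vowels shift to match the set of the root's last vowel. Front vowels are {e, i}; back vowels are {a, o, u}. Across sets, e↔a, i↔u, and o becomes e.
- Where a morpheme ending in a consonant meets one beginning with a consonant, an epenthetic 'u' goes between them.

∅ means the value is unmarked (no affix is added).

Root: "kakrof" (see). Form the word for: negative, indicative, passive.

akuzunulakakrof

Attach mood indicative la- → lakakrof.
Attach polarity negative zin- → zinlakakrof.
Attach voice passive ak- → akzinlakakrof.
Apply vowel harmony: akzinlakakrof → akzunlakakrof.
Apply epenthesis: akzunlakakrof → akuzunulakakrof.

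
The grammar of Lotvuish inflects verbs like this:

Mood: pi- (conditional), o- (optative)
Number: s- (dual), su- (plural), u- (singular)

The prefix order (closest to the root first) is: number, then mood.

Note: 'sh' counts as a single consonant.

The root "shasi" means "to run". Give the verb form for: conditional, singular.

Attach number singular u- → ushasi.
Attach mood conditional pi- → piushasi.

piushasi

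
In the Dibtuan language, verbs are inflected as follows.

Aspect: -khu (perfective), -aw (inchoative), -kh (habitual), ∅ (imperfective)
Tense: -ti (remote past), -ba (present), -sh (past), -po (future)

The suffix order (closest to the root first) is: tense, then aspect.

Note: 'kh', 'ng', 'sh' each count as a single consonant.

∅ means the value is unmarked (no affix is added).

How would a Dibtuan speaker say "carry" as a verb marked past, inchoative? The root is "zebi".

Attach tense past -sh → zebish.
Attach aspect inchoative -aw → zebishaw.

zebishaw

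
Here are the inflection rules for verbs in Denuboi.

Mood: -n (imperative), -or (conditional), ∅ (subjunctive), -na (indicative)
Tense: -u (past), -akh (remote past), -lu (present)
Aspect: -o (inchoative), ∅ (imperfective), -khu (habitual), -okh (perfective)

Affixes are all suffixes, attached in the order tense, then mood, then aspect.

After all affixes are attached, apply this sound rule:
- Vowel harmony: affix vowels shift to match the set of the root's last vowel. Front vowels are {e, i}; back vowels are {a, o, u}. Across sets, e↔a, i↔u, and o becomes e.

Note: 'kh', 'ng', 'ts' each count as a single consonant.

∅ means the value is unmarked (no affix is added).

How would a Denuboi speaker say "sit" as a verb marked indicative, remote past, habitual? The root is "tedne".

tedneekhnekhi

Attach tense remote past -akh → tedneakh.
Attach mood indicative -na → tedneakhna.
Attach aspect habitual -khu → tedneakhnakhu.
Apply vowel harmony: tedneakhnakhu → tedneekhnekhi.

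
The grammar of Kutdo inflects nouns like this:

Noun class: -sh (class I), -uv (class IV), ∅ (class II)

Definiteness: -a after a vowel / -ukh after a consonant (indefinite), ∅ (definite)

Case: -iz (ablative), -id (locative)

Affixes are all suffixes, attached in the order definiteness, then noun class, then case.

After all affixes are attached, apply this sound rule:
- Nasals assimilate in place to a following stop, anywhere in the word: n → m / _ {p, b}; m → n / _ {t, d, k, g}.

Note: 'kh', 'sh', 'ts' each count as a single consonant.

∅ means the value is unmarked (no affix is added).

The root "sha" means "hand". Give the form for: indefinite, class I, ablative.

shaashiz

Attach definiteness indefinite -a (after vowel 'a') → shaa.
Attach noun class class I -sh → shaash.
Attach case ablative -iz → shaashiz.
Nasal assimilation: no change.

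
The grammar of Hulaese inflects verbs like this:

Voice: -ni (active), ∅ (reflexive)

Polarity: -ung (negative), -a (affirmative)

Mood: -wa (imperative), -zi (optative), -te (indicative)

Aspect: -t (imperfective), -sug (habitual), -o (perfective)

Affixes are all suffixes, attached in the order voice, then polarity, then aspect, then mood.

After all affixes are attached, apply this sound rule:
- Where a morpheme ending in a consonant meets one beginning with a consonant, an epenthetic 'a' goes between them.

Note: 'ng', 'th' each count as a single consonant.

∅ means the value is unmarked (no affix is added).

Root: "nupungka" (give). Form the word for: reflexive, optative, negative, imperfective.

nupungkaungatazi

voice = reflexive: zero marking, form stays nupungka.
Attach polarity negative -ung → nupungkaung.
Attach aspect imperfective -t → nupungkaungt.
Attach mood optative -zi → nupungkaungtzi.
Apply epenthesis: nupungkaungtzi → nupungkaungatazi.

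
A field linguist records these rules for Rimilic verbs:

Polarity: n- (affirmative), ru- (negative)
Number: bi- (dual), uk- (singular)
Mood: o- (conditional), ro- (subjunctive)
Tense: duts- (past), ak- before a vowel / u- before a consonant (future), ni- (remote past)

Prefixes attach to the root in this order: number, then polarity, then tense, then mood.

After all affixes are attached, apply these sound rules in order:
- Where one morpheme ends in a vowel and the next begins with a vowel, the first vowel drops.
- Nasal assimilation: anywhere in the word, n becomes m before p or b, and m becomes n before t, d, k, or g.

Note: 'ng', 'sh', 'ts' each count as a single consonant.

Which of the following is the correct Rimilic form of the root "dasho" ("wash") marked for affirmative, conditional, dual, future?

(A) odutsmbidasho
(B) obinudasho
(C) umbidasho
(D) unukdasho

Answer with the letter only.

Attach number dual bi- → bidasho.
Attach polarity affirmative n- → nbidasho.
Attach tense future u- (before consonant 'n') → unbidasho.
Attach mood conditional o- → ounbidasho.
Apply vowel deletion: ounbidasho → unbidasho.
Apply nasal assimilation: unbidasho → umbidasho.
So the correct form is umbidasho, option (C).
(A) odutsmbidasho is wrong: it uses past instead of future for tense.
(D) unukdasho is wrong: it uses singular instead of dual for number.
(B) obinudasho is wrong: it has the affixes in the wrong order.

C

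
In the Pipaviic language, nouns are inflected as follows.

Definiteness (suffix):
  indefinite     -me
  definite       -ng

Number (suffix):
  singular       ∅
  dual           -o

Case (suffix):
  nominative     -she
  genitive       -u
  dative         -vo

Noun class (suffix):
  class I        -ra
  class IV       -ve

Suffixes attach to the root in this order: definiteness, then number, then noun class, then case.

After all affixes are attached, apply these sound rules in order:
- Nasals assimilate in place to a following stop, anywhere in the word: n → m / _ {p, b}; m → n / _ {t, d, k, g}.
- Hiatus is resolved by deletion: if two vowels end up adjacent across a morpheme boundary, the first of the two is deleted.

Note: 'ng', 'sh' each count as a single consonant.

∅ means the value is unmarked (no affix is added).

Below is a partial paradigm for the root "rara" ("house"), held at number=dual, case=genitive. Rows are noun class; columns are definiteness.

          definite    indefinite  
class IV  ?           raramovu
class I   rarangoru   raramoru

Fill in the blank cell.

Attach definiteness definite -ng → rarang.
Attach number dual -o → rarango.
Attach noun class class IV -ve → rarangove.
Attach case genitive -u → rarangoveu.
Nasal assimilation: no change.
Apply vowel deletion: rarangoveu → rarangovu.

rarangovu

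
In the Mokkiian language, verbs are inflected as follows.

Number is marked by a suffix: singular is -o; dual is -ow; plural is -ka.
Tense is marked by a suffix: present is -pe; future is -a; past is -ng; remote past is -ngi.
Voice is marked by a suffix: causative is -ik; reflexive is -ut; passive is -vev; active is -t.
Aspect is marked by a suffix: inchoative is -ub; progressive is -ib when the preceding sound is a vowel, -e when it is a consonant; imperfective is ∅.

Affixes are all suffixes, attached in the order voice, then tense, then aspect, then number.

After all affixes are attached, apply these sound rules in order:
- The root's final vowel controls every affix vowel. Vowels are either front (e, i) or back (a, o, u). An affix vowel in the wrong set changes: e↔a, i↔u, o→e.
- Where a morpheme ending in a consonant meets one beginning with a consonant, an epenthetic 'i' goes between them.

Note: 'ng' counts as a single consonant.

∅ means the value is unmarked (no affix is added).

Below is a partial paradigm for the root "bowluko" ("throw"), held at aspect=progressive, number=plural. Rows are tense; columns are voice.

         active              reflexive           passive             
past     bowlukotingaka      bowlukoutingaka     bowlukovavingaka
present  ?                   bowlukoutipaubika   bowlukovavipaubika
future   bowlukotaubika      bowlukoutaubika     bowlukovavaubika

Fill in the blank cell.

Attach voice active -t → bowlukot.
Attach tense present -pe → bowlukotpe.
Attach aspect progressive -ib (after vowel 'e') → bowlukotpeib.
Attach number plural -ka → bowlukotpeibka.
Apply vowel harmony: bowlukotpeibka → bowlukotpaubka.
Apply epenthesis: bowlukotpaubka → bowlukotipaubika.

bowlukotipaubika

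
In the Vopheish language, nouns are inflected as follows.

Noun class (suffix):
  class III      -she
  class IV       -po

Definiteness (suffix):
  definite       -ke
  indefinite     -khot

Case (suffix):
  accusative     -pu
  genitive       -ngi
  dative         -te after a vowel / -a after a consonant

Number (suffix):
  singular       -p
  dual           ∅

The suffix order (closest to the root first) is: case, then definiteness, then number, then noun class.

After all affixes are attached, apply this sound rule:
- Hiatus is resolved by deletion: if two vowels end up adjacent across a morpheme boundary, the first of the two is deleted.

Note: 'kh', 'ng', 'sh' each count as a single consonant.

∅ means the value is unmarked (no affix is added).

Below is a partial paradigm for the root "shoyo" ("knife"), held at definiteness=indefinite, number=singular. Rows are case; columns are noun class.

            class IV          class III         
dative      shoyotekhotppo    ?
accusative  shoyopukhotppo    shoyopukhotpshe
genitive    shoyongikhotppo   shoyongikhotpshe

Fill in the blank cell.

Attach case dative -te (after vowel 'o') → shoyote.
Attach definiteness indefinite -khot → shoyotekhot.
Attach number singular -p → shoyotekhotp.
Attach noun class class III -she → shoyotekhotpshe.
Vowel deletion: no change.

shoyotekhotpshe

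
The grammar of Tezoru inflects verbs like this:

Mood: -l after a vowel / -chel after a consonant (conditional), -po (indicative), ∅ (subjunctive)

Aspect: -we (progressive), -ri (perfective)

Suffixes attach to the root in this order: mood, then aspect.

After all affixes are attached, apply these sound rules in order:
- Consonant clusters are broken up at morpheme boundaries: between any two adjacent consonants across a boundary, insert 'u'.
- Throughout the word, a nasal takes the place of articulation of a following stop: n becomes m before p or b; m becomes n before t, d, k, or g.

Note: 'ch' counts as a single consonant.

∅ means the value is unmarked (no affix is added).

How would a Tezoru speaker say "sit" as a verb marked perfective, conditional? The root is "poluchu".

Attach mood conditional -l (after vowel 'u') → poluchul.
Attach aspect perfective -ri → poluchulri.
Apply epenthesis: poluchulri → poluchuluri.
Nasal assimilation: no change.

poluchuluri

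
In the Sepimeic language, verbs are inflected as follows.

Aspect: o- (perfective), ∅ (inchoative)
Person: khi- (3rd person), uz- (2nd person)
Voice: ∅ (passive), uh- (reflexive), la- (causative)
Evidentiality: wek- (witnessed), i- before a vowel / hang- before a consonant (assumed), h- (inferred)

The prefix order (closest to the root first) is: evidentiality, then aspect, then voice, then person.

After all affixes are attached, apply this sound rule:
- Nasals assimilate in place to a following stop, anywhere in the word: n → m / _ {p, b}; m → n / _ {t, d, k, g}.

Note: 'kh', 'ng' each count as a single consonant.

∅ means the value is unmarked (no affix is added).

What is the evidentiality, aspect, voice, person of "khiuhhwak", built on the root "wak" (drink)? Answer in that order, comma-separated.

Segment: khi-uh-h-wak.
evidentiality: h- → inferred.
aspect: ∅ → inchoative.
voice: uh- → reflexive.
person: khi- → 3rd person.

inferred, inchoative, reflexive, 3rd person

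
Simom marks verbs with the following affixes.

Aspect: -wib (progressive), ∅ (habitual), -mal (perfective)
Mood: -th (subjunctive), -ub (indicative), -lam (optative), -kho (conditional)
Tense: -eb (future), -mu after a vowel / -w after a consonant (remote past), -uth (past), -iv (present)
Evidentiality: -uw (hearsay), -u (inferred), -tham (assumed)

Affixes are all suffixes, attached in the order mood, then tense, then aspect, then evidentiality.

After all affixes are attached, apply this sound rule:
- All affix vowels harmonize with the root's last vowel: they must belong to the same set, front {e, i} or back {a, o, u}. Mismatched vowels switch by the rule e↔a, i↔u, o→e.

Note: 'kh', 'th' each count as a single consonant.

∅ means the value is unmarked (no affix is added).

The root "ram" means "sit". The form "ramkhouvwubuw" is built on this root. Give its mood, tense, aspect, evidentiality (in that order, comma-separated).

Segment: ram-kho-iv-wib-uw.
mood: -kho → conditional.
tense: -iv → present.
aspect: -wib → progressive.
evidentiality: -uw → hearsay.

conditional, present, progressive, hearsay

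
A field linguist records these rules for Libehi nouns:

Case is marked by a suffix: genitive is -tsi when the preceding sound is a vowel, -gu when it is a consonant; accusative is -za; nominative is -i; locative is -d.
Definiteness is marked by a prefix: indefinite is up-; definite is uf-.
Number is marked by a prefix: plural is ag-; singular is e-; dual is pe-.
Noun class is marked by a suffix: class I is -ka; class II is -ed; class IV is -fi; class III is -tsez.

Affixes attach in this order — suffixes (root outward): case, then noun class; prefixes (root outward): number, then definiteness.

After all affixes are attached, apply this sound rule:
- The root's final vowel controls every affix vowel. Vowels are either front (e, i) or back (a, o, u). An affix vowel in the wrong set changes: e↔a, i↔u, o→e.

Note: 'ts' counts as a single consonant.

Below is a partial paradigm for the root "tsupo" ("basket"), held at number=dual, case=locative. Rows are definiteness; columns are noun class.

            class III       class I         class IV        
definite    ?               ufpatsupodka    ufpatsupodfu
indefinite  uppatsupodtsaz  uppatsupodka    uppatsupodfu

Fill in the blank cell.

Attach number dual pe- → petsupo.
Attach case locative -d → petsupod.
Attach definiteness definite uf- → ufpetsupod.
Attach noun class class III -tsez → ufpetsupodtsez.
Apply vowel harmony: ufpetsupodtsez → ufpatsupodtsaz.

ufpatsupodtsaz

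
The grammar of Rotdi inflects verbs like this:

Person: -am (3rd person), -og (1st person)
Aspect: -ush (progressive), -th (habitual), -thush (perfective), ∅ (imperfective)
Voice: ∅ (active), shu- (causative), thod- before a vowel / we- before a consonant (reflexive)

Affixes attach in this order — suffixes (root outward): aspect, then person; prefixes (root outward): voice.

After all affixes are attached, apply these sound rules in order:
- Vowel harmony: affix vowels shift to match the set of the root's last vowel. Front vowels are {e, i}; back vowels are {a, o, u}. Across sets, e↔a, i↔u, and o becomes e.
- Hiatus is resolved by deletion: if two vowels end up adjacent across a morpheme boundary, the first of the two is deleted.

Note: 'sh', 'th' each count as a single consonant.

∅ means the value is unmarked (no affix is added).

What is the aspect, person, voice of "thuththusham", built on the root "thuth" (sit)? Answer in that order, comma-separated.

Segment: thuth-thush-am.
aspect: -thush → perfective.
person: -am → 3rd person.
voice: ∅ → active.

perfective, 3rd person, active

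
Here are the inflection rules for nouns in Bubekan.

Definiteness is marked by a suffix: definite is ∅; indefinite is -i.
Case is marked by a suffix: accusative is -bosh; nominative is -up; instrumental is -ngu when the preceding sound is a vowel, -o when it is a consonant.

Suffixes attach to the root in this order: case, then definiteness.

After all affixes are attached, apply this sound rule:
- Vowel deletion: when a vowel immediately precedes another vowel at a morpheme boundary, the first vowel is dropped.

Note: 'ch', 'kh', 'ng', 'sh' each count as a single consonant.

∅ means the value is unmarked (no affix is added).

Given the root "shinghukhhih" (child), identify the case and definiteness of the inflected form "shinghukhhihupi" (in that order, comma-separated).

nominative, indefinite

Segment: shinghukhhih-up-i.
case: -up → nominative.
definiteness: -i → indefinite.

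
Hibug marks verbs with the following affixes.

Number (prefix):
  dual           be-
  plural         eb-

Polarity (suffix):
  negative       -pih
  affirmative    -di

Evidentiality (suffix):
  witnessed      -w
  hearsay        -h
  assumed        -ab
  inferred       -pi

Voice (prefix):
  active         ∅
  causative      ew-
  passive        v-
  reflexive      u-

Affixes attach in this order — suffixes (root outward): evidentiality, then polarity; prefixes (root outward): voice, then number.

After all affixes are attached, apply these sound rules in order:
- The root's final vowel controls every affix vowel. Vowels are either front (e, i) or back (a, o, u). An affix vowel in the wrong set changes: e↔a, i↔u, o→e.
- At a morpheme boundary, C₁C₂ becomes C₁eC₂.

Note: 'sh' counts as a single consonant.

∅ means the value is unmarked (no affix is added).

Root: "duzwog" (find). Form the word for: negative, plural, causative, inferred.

Attach voice causative ew- → ewduzwog.
Attach number plural eb- → ebewduzwog.
Attach evidentiality inferred -pi → ebewduzwogpi.
Attach polarity negative -pih → ebewduzwogpipih.
Apply vowel harmony: ebewduzwogpipih → abawduzwogpupuh.
Apply epenthesis: abawduzwogpupuh → abaweduzwogepupuh.

abaweduzwogepupuh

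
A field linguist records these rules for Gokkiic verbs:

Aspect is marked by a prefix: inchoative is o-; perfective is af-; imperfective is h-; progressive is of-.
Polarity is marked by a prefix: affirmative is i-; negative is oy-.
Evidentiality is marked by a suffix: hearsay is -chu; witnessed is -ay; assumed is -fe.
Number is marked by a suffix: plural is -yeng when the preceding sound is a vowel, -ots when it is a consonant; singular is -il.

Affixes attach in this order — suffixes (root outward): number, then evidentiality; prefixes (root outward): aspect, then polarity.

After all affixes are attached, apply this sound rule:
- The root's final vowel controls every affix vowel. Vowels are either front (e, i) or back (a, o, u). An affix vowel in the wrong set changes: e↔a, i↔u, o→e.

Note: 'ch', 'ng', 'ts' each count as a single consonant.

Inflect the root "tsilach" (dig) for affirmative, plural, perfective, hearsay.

uaftsilachotschu

Attach aspect perfective af- → aftsilach.
Attach polarity affirmative i- → iaftsilach.
Attach number plural -ots (after consonant 'ch') → iaftsilachots.
Attach evidentiality hearsay -chu → iaftsilachotschu.
Apply vowel harmony: iaftsilachotschu → uaftsilachotschu.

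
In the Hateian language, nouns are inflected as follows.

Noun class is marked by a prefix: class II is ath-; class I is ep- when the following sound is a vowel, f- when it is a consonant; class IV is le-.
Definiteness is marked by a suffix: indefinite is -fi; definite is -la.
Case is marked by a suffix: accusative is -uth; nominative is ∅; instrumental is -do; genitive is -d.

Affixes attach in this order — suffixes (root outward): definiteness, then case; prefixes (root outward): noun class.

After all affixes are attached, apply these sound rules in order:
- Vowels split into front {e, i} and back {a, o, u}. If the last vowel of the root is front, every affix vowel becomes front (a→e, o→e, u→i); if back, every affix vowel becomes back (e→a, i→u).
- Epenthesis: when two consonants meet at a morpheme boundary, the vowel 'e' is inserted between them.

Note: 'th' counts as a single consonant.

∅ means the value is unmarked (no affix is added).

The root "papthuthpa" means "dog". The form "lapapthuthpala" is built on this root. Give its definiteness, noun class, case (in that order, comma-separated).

Segment: le-papthuthpa-la.
definiteness: -la → definite.
noun class: le- → class IV.
case: ∅ → nominative.

definite, class IV, nominative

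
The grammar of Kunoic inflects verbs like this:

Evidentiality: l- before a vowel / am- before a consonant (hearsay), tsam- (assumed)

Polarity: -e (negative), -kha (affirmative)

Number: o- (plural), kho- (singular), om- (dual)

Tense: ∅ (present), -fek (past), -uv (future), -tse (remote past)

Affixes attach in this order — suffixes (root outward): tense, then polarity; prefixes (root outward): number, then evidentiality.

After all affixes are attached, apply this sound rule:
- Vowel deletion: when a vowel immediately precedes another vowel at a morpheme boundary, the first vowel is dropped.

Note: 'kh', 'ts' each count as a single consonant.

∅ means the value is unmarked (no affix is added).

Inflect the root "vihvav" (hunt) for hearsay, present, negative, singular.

tense = present: zero marking, form stays vihvav.
Attach number singular kho- → khovihvav.
Attach evidentiality hearsay am- (before consonant 'kh') → amkhovihvav.
Attach polarity negative -e → amkhovihvave.
Vowel deletion: no change.

amkhovihvave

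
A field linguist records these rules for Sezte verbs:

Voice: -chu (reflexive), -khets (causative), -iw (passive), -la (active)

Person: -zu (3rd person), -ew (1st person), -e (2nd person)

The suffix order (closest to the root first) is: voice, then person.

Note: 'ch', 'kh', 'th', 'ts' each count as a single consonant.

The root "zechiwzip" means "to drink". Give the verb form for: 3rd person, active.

Attach voice active -la → zechiwzipla.
Attach person 3rd person -zu → zechiwziplazu.

zechiwziplazu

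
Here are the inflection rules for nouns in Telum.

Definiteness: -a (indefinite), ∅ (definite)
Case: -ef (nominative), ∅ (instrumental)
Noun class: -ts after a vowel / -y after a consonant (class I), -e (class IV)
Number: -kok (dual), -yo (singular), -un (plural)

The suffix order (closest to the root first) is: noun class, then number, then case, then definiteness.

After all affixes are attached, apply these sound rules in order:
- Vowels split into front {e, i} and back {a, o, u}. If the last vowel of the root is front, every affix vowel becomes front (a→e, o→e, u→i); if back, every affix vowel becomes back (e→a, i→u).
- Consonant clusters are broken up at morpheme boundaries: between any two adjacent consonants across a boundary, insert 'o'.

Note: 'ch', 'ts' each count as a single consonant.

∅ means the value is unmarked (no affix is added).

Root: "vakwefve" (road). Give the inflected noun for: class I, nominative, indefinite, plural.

Attach noun class class I -ts (after vowel 'e') → vakwefvets.
Attach number plural -un → vakwefvetsun.
Attach case nominative -ef → vakwefvetsunef.
Attach definiteness indefinite -a → vakwefvetsunefa.
Apply vowel harmony: vakwefvetsunefa → vakwefvetsinefe.
Epenthesis: no change.

vakwefvetsinefe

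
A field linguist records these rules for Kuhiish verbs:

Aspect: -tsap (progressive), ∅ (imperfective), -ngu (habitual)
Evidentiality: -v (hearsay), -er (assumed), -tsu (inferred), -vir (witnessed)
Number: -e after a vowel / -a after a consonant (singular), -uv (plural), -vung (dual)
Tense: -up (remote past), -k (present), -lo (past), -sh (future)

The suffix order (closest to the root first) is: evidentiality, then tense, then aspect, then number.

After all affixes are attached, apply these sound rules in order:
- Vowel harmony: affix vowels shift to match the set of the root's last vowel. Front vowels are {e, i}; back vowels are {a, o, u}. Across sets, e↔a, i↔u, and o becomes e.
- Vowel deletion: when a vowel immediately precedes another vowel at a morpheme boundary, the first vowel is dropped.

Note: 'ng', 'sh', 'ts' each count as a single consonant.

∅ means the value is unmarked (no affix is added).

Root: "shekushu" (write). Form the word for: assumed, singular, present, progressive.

Attach evidentiality assumed -er → shekushuer.
Attach tense present -k → shekushuerk.
Attach aspect progressive -tsap → shekushuerktsap.
Attach number singular -a (after consonant 'p') → shekushuerktsapa.
Apply vowel harmony: shekushuerktsapa → shekushuarktsapa.
Apply vowel deletion: shekushuarktsapa → shekusharktsapa.

shekusharktsapa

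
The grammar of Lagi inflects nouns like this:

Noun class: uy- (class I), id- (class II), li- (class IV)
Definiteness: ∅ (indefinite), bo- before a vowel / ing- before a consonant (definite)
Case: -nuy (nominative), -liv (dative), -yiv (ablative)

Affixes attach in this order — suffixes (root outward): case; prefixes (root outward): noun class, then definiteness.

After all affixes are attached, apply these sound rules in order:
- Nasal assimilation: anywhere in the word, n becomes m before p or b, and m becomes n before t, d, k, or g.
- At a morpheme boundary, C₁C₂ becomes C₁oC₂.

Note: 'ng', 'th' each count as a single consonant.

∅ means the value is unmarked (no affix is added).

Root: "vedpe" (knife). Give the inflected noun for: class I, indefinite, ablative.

Attach noun class class I uy- → uyvedpe.
Attach case ablative -yiv → uyvedpeyiv.
definiteness = indefinite: zero marking, form stays uyvedpeyiv.
Nasal assimilation: no change.
Apply epenthesis: uyvedpeyiv → uyovedpeyiv.

uyovedpeyiv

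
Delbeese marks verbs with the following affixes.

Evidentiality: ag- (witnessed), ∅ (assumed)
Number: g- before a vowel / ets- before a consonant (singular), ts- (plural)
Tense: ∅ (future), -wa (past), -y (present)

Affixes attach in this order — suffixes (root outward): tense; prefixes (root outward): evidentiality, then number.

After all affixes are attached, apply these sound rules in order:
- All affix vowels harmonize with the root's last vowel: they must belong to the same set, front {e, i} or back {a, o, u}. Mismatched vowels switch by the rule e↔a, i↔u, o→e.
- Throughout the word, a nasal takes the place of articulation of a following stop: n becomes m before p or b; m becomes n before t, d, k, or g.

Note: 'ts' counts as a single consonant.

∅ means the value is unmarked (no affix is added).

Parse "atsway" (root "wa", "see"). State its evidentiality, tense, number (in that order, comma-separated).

Segment: ets-wa-y.
evidentiality: ∅ → assumed.
tense: -y → present.
number: g/ets- → singular.

assumed, present, singular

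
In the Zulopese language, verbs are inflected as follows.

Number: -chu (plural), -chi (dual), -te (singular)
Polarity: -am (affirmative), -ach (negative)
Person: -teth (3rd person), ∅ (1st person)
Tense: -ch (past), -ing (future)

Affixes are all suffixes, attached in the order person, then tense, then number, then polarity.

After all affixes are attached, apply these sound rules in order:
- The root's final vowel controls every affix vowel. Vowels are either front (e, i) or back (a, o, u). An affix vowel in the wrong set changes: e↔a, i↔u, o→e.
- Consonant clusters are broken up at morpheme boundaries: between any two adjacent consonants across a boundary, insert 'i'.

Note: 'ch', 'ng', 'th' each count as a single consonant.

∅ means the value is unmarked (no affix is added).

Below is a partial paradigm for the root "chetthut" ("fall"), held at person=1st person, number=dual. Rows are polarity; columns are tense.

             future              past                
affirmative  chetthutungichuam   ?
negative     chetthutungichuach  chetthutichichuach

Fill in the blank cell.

person = 1st person: zero marking, form stays chetthut.
Attach tense past -ch → chetthutch.
Attach number dual -chi → chetthutchchi.
Attach polarity affirmative -am → chetthutchchiam.
Apply vowel harmony: chetthutchchiam → chetthutchchuam.
Apply epenthesis: chetthutchchuam → chetthutichichuam.

chetthutichichuam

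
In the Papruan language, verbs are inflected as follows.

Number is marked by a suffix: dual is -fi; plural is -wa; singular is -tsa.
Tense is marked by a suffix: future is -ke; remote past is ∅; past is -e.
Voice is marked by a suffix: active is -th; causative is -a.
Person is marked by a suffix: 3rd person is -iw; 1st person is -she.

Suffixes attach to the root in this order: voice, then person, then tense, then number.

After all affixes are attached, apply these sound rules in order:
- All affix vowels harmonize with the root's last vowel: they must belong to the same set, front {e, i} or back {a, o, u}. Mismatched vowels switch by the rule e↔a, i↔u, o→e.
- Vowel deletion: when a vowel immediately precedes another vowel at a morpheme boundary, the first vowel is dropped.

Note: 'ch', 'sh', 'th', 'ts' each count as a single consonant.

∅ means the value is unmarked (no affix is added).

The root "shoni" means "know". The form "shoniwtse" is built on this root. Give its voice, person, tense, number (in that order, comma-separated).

Segment: shoni-a-iw-tsa.
voice: -a → causative.
person: -iw → 3rd person.
tense: ∅ → remote past.
number: -tsa → singular.

causative, 3rd person, remote past, singular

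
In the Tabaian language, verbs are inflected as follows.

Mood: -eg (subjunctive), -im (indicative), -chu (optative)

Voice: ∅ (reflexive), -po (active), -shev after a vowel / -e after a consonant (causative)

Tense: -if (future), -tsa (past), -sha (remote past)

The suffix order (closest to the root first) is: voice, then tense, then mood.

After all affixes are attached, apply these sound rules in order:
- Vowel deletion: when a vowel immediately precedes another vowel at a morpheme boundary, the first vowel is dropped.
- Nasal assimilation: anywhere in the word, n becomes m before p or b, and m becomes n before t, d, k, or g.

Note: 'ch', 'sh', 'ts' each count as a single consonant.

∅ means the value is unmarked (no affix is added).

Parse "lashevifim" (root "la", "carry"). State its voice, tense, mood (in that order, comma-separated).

causative, future, indicative

Segment: la-shev-if-im.
voice: -shev/e → causative.
tense: -if → future.
mood: -im → indicative.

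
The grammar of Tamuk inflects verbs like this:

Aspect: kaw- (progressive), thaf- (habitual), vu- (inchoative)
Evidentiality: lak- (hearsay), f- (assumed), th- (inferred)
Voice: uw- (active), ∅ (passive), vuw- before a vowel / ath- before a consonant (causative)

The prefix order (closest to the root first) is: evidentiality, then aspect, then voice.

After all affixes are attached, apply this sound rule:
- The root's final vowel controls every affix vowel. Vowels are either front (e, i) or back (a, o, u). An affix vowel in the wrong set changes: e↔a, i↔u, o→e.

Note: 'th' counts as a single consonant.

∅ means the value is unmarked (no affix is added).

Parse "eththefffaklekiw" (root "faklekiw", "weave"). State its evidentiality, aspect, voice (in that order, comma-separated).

Segment: ath-thaf-f-faklekiw.
evidentiality: f- → assumed.
aspect: thaf- → habitual.
voice: vuw/ath- → causative.

assumed, habitual, causative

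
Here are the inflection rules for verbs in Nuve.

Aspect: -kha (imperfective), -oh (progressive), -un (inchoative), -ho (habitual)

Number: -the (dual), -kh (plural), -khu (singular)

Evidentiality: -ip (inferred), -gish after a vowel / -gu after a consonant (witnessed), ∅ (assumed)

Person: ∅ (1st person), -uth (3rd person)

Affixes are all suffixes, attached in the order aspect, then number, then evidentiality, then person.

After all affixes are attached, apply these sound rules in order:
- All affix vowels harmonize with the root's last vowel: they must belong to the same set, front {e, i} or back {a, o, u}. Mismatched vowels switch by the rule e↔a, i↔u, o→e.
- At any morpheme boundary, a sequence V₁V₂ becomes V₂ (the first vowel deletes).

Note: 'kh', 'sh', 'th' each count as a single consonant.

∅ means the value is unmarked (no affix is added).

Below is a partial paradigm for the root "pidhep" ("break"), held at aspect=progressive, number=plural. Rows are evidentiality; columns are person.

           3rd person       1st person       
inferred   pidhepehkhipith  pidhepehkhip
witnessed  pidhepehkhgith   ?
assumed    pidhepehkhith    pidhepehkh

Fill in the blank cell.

pidhepehkhgi

Attach aspect progressive -oh → pidhepoh.
Attach number plural -kh → pidhepohkh.
Attach evidentiality witnessed -gu (after consonant 'kh') → pidhepohkhgu.
person = 1st person: zero marking, form stays pidhepohkhgu.
Apply vowel harmony: pidhepohkhgu → pidhepehkhgi.
Vowel deletion: no change.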